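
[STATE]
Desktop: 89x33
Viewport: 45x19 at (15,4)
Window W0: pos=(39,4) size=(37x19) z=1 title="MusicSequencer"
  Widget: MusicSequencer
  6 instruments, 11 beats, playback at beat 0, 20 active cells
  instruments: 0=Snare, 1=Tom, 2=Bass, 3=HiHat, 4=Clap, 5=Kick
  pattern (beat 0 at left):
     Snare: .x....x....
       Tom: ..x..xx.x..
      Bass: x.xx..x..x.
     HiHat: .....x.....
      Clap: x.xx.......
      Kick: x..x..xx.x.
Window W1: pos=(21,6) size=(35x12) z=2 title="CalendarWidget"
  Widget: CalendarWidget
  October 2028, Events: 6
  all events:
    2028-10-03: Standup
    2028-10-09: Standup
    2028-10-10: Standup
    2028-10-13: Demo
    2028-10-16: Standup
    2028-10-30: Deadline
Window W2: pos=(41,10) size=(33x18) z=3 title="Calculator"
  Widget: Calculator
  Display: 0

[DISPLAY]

                        ┏━━━━━━━━━━━━━━━━━━━━
                        ┃ MusicSequencer     
      ┏━━━━━━━━━━━━━━━━━━━━━━━━━━━━━━━━━┓────
      ┃ CalendarWidget                  ┃0   
      ┠─────────────────────────────────┨·   
      ┃           October 2028          ┃·   
      ┃Mo Tu We Th Fr Sa S┏━━━━━━━━━━━━━━━━━━
      ┃                   ┃ Calculator       
      ┃ 2  3*  4  5  6  7 ┠──────────────────
      ┃ 9* 10* 11 12 13* 1┃                  
      ┃16* 17 18 19 20 21 ┃┌───┬───┬───┬───┐ 
      ┃23 24 25 26 27 28 2┃│ 7 │ 8 │ 9 │ ÷ │ 
      ┃30* 31             ┃├───┼───┼───┼───┤ 
      ┗━━━━━━━━━━━━━━━━━━━┃│ 4 │ 5 │ 6 │ × │ 
                        ┃ ┃├───┼───┼───┼───┤ 
                        ┃ ┃│ 1 │ 2 │ 3 │ - │ 
                        ┃ ┃├───┼───┼───┼───┤ 
                        ┃ ┃│ 0 │ . │ = │ + │ 
                        ┗━┃├───┼───┼───┼───┤ 


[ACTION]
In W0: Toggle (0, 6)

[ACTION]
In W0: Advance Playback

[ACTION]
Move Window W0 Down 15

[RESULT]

                                             
                                             
      ┏━━━━━━━━━━━━━━━━━━━━━━━━━━━━━━━━━┓    
      ┃ CalendarWidget                  ┃    
      ┠─────────────────────────────────┨    
      ┃           October 2028          ┃    
      ┃Mo Tu We Th Fr Sa S┏━━━━━━━━━━━━━━━━━━
      ┃                   ┃ Calculator       
      ┃ 2  3*  4  5  6  7 ┠──────────────────
      ┃ 9* 10* 11 12 13* 1┃                  
      ┃16* 17 18 19 20 21 ┃┌───┬───┬───┬───┐ 
      ┃23 24 25 26 27 28 2┃│ 7 │ 8 │ 9 │ ÷ │ 
      ┃30* 31             ┃├───┼───┼───┼───┤ 
      ┗━━━━━━━━━━━━━━━━━━━┃│ 4 │ 5 │ 6 │ × │ 
                        ┃ ┃├───┼───┼───┼───┤ 
                        ┃ ┃│ 1 │ 2 │ 3 │ - │ 
                        ┃ ┃├───┼───┼───┼───┤ 
                        ┃ ┃│ 0 │ . │ = │ + │ 
                        ┃ ┃├───┼───┼───┼───┤ 


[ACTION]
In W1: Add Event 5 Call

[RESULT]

                                             
                                             
      ┏━━━━━━━━━━━━━━━━━━━━━━━━━━━━━━━━━┓    
      ┃ CalendarWidget                  ┃    
      ┠─────────────────────────────────┨    
      ┃           October 2028          ┃    
      ┃Mo Tu We Th Fr Sa S┏━━━━━━━━━━━━━━━━━━
      ┃                   ┃ Calculator       
      ┃ 2  3*  4  5*  6  7┠──────────────────
      ┃ 9* 10* 11 12 13* 1┃                  
      ┃16* 17 18 19 20 21 ┃┌───┬───┬───┬───┐ 
      ┃23 24 25 26 27 28 2┃│ 7 │ 8 │ 9 │ ÷ │ 
      ┃30* 31             ┃├───┼───┼───┼───┤ 
      ┗━━━━━━━━━━━━━━━━━━━┃│ 4 │ 5 │ 6 │ × │ 
                        ┃ ┃├───┼───┼───┼───┤ 
                        ┃ ┃│ 1 │ 2 │ 3 │ - │ 
                        ┃ ┃├───┼───┼───┼───┤ 
                        ┃ ┃│ 0 │ . │ = │ + │ 
                        ┃ ┃├───┼───┼───┼───┤ 


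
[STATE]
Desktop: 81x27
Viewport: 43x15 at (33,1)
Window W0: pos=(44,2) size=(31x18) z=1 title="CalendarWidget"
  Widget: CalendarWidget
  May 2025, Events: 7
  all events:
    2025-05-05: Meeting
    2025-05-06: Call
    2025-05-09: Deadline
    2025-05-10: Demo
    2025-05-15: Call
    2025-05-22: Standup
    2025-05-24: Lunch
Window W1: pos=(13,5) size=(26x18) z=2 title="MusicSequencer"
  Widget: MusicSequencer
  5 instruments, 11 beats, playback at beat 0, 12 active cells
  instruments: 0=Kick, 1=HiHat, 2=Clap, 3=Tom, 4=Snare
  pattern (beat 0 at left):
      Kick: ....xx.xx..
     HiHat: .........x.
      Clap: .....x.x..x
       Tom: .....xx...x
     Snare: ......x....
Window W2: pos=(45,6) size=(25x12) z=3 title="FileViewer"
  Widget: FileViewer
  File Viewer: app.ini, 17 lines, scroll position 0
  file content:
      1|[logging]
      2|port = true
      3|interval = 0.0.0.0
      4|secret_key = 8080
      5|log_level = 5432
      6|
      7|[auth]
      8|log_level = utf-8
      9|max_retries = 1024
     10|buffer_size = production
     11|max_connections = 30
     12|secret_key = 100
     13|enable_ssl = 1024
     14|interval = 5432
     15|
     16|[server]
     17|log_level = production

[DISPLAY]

                                           
           ┏━━━━━━━━━━━━━━━━━━━━━━━━━━━━━┓ 
           ┃ CalendarWidget              ┃ 
           ┠─────────────────────────────┨ 
━━━━━┓     ┃           May 2025          ┃ 
     ┃     ┃┏━━━━━━━━━━━━━━━━━━━━━━━┓    ┃ 
─────┨     ┃┃ FileViewer            ┃    ┃ 
     ┃     ┃┠───────────────────────┨    ┃ 
     ┃     ┃┃[logging]             ▲┃    ┃ 
     ┃     ┃┃port = true           █┃    ┃ 
     ┃     ┃┃interval = 0.0.0.0    ░┃    ┃ 
     ┃     ┃┃secret_key = 8080     ░┃    ┃ 
     ┃     ┃┃log_level = 5432      ░┃    ┃ 
     ┃     ┃┃                      ░┃    ┃ 
     ┃     ┃┃[auth]                ░┃    ┃ 


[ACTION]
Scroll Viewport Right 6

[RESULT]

                                           
      ┏━━━━━━━━━━━━━━━━━━━━━━━━━━━━━┓      
      ┃ CalendarWidget              ┃      
      ┠─────────────────────────────┨      
┓     ┃           May 2025          ┃      
┃     ┃┏━━━━━━━━━━━━━━━━━━━━━━━┓    ┃      
┨     ┃┃ FileViewer            ┃    ┃      
┃     ┃┠───────────────────────┨    ┃      
┃     ┃┃[logging]             ▲┃    ┃      
┃     ┃┃port = true           █┃    ┃      
┃     ┃┃interval = 0.0.0.0    ░┃    ┃      
┃     ┃┃secret_key = 8080     ░┃    ┃      
┃     ┃┃log_level = 5432      ░┃    ┃      
┃     ┃┃                      ░┃    ┃      
┃     ┃┃[auth]                ░┃    ┃      


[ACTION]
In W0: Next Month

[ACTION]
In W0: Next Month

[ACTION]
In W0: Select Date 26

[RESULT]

                                           
      ┏━━━━━━━━━━━━━━━━━━━━━━━━━━━━━┓      
      ┃ CalendarWidget              ┃      
      ┠─────────────────────────────┨      
┓     ┃          July 2025          ┃      
┃     ┃┏━━━━━━━━━━━━━━━━━━━━━━━┓    ┃      
┨     ┃┃ FileViewer            ┃    ┃      
┃     ┃┠───────────────────────┨    ┃      
┃     ┃┃[logging]             ▲┃    ┃      
┃     ┃┃port = true           █┃    ┃      
┃     ┃┃interval = 0.0.0.0    ░┃    ┃      
┃     ┃┃secret_key = 8080     ░┃    ┃      
┃     ┃┃log_level = 5432      ░┃    ┃      
┃     ┃┃                      ░┃    ┃      
┃     ┃┃[auth]                ░┃    ┃      


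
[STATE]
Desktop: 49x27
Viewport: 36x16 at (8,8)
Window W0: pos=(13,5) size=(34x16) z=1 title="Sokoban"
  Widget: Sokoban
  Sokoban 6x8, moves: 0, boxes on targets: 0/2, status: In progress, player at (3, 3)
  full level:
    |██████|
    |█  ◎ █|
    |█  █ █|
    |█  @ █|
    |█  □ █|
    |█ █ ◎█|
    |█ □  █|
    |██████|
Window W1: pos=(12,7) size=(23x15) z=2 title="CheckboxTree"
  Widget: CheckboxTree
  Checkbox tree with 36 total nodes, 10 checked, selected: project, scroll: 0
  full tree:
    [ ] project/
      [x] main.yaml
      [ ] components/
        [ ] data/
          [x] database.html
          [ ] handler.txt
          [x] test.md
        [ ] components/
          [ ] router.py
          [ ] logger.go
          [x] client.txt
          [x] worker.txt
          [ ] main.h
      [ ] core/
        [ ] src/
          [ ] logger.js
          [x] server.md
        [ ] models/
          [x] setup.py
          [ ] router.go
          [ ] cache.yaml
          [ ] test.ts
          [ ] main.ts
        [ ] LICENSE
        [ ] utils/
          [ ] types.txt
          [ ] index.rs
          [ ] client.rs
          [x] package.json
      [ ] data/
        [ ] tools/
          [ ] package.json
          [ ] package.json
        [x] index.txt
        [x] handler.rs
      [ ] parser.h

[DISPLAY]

    ┃ CheckboxTree        ┃         
    ┠─────────────────────┨         
    ┃>[-] project/        ┃         
    ┃   [x] main.yaml     ┃         
    ┃   [-] components/   ┃         
    ┃     [-] data/       ┃         
    ┃       [x] database.h┃         
    ┃       [ ] handler.tx┃         
    ┃       [x] test.md   ┃         
    ┃     [-] components/ ┃         
    ┃       [ ] router.py ┃         
    ┃       [ ] logger.go ┃         
    ┃       [x] client.txt┃━━━━━━━━━
    ┗━━━━━━━━━━━━━━━━━━━━━┛         
                                    
                                    


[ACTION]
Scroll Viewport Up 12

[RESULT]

                                    
                                    
                                    
                                    
                                    
     ┏━━━━━━━━━━━━━━━━━━━━━━━━━━━━━━
     ┃ Sokoban                      
    ┏━━━━━━━━━━━━━━━━━━━━━┓─────────
    ┃ CheckboxTree        ┃         
    ┠─────────────────────┨         
    ┃>[-] project/        ┃         
    ┃   [x] main.yaml     ┃         
    ┃   [-] components/   ┃         
    ┃     [-] data/       ┃         
    ┃       [x] database.h┃         
    ┃       [ ] handler.tx┃         


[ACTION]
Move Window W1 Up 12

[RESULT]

    ┏━━━━━━━━━━━━━━━━━━━━━┓         
    ┃ CheckboxTree        ┃         
    ┠─────────────────────┨         
    ┃>[-] project/        ┃         
    ┃   [x] main.yaml     ┃         
    ┃   [-] components/   ┃━━━━━━━━━
    ┃     [-] data/       ┃         
    ┃       [x] database.h┃─────────
    ┃       [ ] handler.tx┃         
    ┃       [x] test.md   ┃         
    ┃     [-] components/ ┃         
    ┃       [ ] router.py ┃         
    ┃       [ ] logger.go ┃         
    ┃       [x] client.txt┃         
    ┗━━━━━━━━━━━━━━━━━━━━━┛         
     ┃██████                        


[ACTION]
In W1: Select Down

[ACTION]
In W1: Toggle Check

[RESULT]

    ┏━━━━━━━━━━━━━━━━━━━━━┓         
    ┃ CheckboxTree        ┃         
    ┠─────────────────────┨         
    ┃ [-] project/        ┃         
    ┃>  [ ] main.yaml     ┃         
    ┃   [-] components/   ┃━━━━━━━━━
    ┃     [-] data/       ┃         
    ┃       [x] database.h┃─────────
    ┃       [ ] handler.tx┃         
    ┃       [x] test.md   ┃         
    ┃     [-] components/ ┃         
    ┃       [ ] router.py ┃         
    ┃       [ ] logger.go ┃         
    ┃       [x] client.txt┃         
    ┗━━━━━━━━━━━━━━━━━━━━━┛         
     ┃██████                        


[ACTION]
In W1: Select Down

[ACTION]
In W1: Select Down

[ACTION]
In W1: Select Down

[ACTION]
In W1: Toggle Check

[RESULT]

    ┏━━━━━━━━━━━━━━━━━━━━━┓         
    ┃ CheckboxTree        ┃         
    ┠─────────────────────┨         
    ┃ [-] project/        ┃         
    ┃   [ ] main.yaml     ┃         
    ┃   [-] components/   ┃━━━━━━━━━
    ┃     [-] data/       ┃         
    ┃>      [ ] database.h┃─────────
    ┃       [ ] handler.tx┃         
    ┃       [x] test.md   ┃         
    ┃     [-] components/ ┃         
    ┃       [ ] router.py ┃         
    ┃       [ ] logger.go ┃         
    ┃       [x] client.txt┃         
    ┗━━━━━━━━━━━━━━━━━━━━━┛         
     ┃██████                        


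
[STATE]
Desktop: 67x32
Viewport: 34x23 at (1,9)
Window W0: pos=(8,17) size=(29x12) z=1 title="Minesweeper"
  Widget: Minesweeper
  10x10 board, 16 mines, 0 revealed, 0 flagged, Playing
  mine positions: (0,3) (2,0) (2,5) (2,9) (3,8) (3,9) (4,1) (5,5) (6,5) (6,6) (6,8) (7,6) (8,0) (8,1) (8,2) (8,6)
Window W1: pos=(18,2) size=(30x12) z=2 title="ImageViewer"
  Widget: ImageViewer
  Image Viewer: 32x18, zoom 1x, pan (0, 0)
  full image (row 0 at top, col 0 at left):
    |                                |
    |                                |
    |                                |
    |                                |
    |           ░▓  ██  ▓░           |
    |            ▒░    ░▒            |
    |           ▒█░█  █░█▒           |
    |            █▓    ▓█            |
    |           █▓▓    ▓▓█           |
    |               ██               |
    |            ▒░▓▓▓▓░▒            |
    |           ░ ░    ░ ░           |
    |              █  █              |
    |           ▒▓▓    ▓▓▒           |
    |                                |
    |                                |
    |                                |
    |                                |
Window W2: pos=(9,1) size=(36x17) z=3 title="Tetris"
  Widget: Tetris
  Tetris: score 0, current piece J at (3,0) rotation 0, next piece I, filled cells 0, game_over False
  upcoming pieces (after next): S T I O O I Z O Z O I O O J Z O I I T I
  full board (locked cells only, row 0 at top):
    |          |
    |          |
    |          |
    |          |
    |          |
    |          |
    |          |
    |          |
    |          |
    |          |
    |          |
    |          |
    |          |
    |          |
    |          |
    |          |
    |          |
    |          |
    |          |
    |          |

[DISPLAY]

        ┃          │              
        ┃          │Score:        
        ┃          │0             
        ┃          │              
        ┃          │              
        ┃          │              
        ┃          │              
        ┃          │              
       ┏┗━━━━━━━━━━━━━━━━━━━━━━━━━
       ┃ Minesweeper              
       ┠──────────────────────────
       ┃■■■■■■■■■■                
       ┃■■■■■■■■■■                
       ┃■■■■■■■■■■                
       ┃■■■■■■■■■■                
       ┃■■■■■■■■■■                
       ┃■■■■■■■■■■                
       ┃■■■■■■■■■■                
       ┃■■■■■■■■■■                
       ┗━━━━━━━━━━━━━━━━━━━━━━━━━━
                                  
                                  
                                  


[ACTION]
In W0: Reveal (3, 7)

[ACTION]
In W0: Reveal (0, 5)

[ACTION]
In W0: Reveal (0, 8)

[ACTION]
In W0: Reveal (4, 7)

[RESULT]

        ┃          │              
        ┃          │Score:        
        ┃          │0             
        ┃          │              
        ┃          │              
        ┃          │              
        ┃          │              
        ┃          │              
       ┏┗━━━━━━━━━━━━━━━━━━━━━━━━━
       ┃ Minesweeper              
       ┠──────────────────────────
       ┃■■■■1                     
       ┃■■■■211 11                
       ┃■■■■■■113■                
       ┃■■■■■■■1■■                
       ┃■■■■■■■1■■                
       ┃■■■■■■■■■■                
       ┃■■■■■■■■■■                
       ┃■■■■■■■■■■                
       ┗━━━━━━━━━━━━━━━━━━━━━━━━━━
                                  
                                  
                                  


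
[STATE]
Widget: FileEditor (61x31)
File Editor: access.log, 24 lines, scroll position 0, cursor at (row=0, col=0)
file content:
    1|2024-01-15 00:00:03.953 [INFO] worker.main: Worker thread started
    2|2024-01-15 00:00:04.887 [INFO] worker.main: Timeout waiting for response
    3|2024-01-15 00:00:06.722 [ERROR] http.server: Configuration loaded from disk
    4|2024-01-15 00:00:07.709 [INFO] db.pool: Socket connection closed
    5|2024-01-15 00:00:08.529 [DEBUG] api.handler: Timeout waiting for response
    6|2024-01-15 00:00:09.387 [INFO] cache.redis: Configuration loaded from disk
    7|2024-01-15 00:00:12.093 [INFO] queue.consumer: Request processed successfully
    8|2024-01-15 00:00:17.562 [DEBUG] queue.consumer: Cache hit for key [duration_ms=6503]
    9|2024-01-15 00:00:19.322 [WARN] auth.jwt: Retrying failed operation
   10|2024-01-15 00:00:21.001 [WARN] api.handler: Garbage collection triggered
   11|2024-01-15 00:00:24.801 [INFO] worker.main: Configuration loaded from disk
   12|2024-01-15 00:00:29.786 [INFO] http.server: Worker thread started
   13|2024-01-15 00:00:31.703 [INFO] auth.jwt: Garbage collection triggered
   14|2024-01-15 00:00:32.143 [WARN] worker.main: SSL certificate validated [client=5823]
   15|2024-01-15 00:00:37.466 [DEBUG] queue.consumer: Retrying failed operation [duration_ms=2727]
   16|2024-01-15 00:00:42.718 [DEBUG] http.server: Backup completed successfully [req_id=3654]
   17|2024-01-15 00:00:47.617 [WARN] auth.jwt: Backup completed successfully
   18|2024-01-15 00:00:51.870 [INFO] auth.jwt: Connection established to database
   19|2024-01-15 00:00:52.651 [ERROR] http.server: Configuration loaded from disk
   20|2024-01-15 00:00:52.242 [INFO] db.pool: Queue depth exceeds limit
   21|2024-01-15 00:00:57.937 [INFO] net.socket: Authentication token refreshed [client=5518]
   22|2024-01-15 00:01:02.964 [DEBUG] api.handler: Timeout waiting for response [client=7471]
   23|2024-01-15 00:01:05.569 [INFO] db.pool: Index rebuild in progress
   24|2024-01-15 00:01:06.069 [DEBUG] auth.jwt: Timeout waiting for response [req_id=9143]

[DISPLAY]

█024-01-15 00:00:03.953 [INFO] worker.main: Worker thread st▲
2024-01-15 00:00:04.887 [INFO] worker.main: Timeout waiting █
2024-01-15 00:00:06.722 [ERROR] http.server: Configuration l░
2024-01-15 00:00:07.709 [INFO] db.pool: Socket connection cl░
2024-01-15 00:00:08.529 [DEBUG] api.handler: Timeout waiting░
2024-01-15 00:00:09.387 [INFO] cache.redis: Configuration lo░
2024-01-15 00:00:12.093 [INFO] queue.consumer: Request proce░
2024-01-15 00:00:17.562 [DEBUG] queue.consumer: Cache hit fo░
2024-01-15 00:00:19.322 [WARN] auth.jwt: Retrying failed ope░
2024-01-15 00:00:21.001 [WARN] api.handler: Garbage collecti░
2024-01-15 00:00:24.801 [INFO] worker.main: Configuration lo░
2024-01-15 00:00:29.786 [INFO] http.server: Worker thread st░
2024-01-15 00:00:31.703 [INFO] auth.jwt: Garbage collection ░
2024-01-15 00:00:32.143 [WARN] worker.main: SSL certificate ░
2024-01-15 00:00:37.466 [DEBUG] queue.consumer: Retrying fai░
2024-01-15 00:00:42.718 [DEBUG] http.server: Backup complete░
2024-01-15 00:00:47.617 [WARN] auth.jwt: Backup completed su░
2024-01-15 00:00:51.870 [INFO] auth.jwt: Connection establis░
2024-01-15 00:00:52.651 [ERROR] http.server: Configuration l░
2024-01-15 00:00:52.242 [INFO] db.pool: Queue depth exceeds ░
2024-01-15 00:00:57.937 [INFO] net.socket: Authentication to░
2024-01-15 00:01:02.964 [DEBUG] api.handler: Timeout waiting░
2024-01-15 00:01:05.569 [INFO] db.pool: Index rebuild in pro░
2024-01-15 00:01:06.069 [DEBUG] auth.jwt: Timeout waiting fo░
                                                            ░
                                                            ░
                                                            ░
                                                            ░
                                                            ░
                                                            ░
                                                            ▼


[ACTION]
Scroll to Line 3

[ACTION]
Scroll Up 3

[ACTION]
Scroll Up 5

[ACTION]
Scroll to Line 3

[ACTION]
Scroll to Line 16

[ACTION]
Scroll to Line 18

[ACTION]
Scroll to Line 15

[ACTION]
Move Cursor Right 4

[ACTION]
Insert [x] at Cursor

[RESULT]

2024x█01-15 00:00:03.953 [INFO] worker.main: Worker thread s▲
2024-01-15 00:00:04.887 [INFO] worker.main: Timeout waiting █
2024-01-15 00:00:06.722 [ERROR] http.server: Configuration l░
2024-01-15 00:00:07.709 [INFO] db.pool: Socket connection cl░
2024-01-15 00:00:08.529 [DEBUG] api.handler: Timeout waiting░
2024-01-15 00:00:09.387 [INFO] cache.redis: Configuration lo░
2024-01-15 00:00:12.093 [INFO] queue.consumer: Request proce░
2024-01-15 00:00:17.562 [DEBUG] queue.consumer: Cache hit fo░
2024-01-15 00:00:19.322 [WARN] auth.jwt: Retrying failed ope░
2024-01-15 00:00:21.001 [WARN] api.handler: Garbage collecti░
2024-01-15 00:00:24.801 [INFO] worker.main: Configuration lo░
2024-01-15 00:00:29.786 [INFO] http.server: Worker thread st░
2024-01-15 00:00:31.703 [INFO] auth.jwt: Garbage collection ░
2024-01-15 00:00:32.143 [WARN] worker.main: SSL certificate ░
2024-01-15 00:00:37.466 [DEBUG] queue.consumer: Retrying fai░
2024-01-15 00:00:42.718 [DEBUG] http.server: Backup complete░
2024-01-15 00:00:47.617 [WARN] auth.jwt: Backup completed su░
2024-01-15 00:00:51.870 [INFO] auth.jwt: Connection establis░
2024-01-15 00:00:52.651 [ERROR] http.server: Configuration l░
2024-01-15 00:00:52.242 [INFO] db.pool: Queue depth exceeds ░
2024-01-15 00:00:57.937 [INFO] net.socket: Authentication to░
2024-01-15 00:01:02.964 [DEBUG] api.handler: Timeout waiting░
2024-01-15 00:01:05.569 [INFO] db.pool: Index rebuild in pro░
2024-01-15 00:01:06.069 [DEBUG] auth.jwt: Timeout waiting fo░
                                                            ░
                                                            ░
                                                            ░
                                                            ░
                                                            ░
                                                            ░
                                                            ▼


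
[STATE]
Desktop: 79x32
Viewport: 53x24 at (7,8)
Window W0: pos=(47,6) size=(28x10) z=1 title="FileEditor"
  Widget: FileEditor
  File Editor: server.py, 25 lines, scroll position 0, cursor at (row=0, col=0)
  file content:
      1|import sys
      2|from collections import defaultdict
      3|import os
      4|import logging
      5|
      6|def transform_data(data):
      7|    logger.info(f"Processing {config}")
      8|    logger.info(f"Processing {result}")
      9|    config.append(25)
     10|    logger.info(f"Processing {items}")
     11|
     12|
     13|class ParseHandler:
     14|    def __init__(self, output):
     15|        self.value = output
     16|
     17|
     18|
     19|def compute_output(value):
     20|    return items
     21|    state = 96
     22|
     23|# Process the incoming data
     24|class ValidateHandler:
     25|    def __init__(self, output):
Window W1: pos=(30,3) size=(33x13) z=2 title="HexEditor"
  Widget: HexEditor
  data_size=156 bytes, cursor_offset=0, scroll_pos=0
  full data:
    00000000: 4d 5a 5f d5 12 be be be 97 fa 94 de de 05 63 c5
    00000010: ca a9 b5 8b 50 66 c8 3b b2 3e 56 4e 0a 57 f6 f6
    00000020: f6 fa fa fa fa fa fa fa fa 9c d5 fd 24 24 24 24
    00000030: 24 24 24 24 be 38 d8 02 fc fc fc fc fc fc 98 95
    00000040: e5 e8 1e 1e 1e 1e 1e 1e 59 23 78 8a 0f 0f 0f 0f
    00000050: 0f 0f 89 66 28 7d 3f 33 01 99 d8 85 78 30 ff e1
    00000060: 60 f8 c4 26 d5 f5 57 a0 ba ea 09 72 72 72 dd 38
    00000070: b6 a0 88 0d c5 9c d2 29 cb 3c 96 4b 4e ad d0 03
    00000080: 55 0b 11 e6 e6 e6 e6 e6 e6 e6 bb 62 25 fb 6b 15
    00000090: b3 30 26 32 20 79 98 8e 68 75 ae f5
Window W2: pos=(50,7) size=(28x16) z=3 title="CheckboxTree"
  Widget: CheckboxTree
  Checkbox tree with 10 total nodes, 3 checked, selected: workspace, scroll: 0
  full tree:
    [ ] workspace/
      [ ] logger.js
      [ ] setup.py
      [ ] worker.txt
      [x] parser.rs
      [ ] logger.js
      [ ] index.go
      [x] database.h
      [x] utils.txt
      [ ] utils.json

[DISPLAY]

                       ┃00000020  f6 fa fa ┃ Checkbox
                       ┃00000030  24 24 24 ┠─────────
                       ┃00000040  e5 e8 1e ┃>[-] work
                       ┃00000050  0f 0f 89 ┃   [ ] lo
                       ┃00000060  60 f8 c4 ┃   [ ] se
                       ┃00000070  b6 a0 88 ┃   [ ] wo
                       ┃00000080  55 0b 11 ┃   [x] pa
                       ┗━━━━━━━━━━━━━━━━━━━┃   [ ] lo
                                           ┃   [ ] in
                                           ┃   [x] da
                                           ┃   [x] ut
                                           ┃   [ ] ut
                                           ┃         
                                           ┃         
                                           ┗━━━━━━━━━
                                                     
                                                     
                                                     
                                                     
                                                     
                                                     
                                                     
                                                     
                                                     


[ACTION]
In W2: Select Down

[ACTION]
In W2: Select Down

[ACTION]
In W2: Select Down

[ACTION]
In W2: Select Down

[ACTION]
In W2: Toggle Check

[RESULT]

                       ┃00000020  f6 fa fa ┃ Checkbox
                       ┃00000030  24 24 24 ┠─────────
                       ┃00000040  e5 e8 1e ┃ [-] work
                       ┃00000050  0f 0f 89 ┃   [ ] lo
                       ┃00000060  60 f8 c4 ┃   [ ] se
                       ┃00000070  b6 a0 88 ┃   [ ] wo
                       ┃00000080  55 0b 11 ┃>  [ ] pa
                       ┗━━━━━━━━━━━━━━━━━━━┃   [ ] lo
                                           ┃   [ ] in
                                           ┃   [x] da
                                           ┃   [x] ut
                                           ┃   [ ] ut
                                           ┃         
                                           ┃         
                                           ┗━━━━━━━━━
                                                     
                                                     
                                                     
                                                     
                                                     
                                                     
                                                     
                                                     
                                                     


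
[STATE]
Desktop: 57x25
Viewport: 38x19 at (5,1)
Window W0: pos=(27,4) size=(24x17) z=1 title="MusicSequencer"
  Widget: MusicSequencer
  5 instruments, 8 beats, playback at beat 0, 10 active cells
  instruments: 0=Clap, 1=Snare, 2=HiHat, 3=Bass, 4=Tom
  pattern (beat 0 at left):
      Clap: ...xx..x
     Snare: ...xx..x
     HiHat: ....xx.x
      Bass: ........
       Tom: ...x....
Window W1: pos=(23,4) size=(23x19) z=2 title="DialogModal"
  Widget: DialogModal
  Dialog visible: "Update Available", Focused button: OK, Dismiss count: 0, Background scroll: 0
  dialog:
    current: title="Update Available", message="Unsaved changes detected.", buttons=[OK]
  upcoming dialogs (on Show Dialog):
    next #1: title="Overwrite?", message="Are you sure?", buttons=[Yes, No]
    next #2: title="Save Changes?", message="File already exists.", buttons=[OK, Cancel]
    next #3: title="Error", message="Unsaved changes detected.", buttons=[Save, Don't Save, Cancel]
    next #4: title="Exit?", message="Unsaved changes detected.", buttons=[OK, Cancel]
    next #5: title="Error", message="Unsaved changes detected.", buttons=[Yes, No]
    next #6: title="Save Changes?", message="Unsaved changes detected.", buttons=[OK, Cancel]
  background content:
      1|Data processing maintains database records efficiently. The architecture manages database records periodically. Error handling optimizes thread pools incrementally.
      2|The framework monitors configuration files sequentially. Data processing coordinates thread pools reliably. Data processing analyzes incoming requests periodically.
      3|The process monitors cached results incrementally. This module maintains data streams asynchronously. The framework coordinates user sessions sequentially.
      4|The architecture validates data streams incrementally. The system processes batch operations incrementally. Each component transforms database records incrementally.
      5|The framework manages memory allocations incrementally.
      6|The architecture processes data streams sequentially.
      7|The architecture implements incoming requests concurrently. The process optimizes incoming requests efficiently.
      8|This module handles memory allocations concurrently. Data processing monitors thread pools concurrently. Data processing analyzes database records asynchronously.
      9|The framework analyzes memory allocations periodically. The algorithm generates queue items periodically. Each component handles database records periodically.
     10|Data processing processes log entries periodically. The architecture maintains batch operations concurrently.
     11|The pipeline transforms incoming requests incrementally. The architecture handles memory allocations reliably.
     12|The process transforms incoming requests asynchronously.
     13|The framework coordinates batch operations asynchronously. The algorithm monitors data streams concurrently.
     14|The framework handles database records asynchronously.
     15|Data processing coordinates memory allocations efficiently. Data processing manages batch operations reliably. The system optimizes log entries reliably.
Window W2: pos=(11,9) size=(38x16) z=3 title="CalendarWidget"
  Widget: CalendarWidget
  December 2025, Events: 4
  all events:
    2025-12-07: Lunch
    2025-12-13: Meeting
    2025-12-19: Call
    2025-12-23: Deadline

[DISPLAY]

                                      
                                      
                                      
                  ┏━━━━━━━━━━━━━━━━━━━
                  ┃ DialogModal       
                  ┠───────────────────
                  ┃Data processing mai
                  ┃The framework monit
      ┏━━━━━━━━━━━━━━━━━━━━━━━━━━━━━━━
      ┃ CalendarWidget                
      ┠───────────────────────────────
      ┃           December 2025       
      ┃Mo Tu We Th Fr Sa Su           
      ┃ 1  2  3  4  5  6  7*          
      ┃ 8  9 10 11 12 13* 14          
      ┃15 16 17 18 19* 20 21          
      ┃22 23* 24 25 26 27 28          
      ┃29 30 31                       
      ┃                               


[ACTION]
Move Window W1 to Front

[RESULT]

                                      
                                      
                                      
                  ┏━━━━━━━━━━━━━━━━━━━
                  ┃ DialogModal       
                  ┠───────────────────
                  ┃Data processing mai
                  ┃The framework monit
      ┏━━━━━━━━━━━┃The process monitor
      ┃ CalendarWi┃The architecture va
      ┠───────────┃The framework manag
      ┃           ┃Th┌───────────────┐
      ┃Mo Tu We Th┃Th│Update Availabl│
      ┃ 1  2  3  4┃Th│Unsaved changes│
      ┃ 8  9 10 11┃Th│      [OK]     │
      ┃15 16 17 18┃Da└───────────────┘
      ┃22 23* 24 2┃The pipeline transf
      ┃29 30 31   ┃The process transfo
      ┃           ┃The framework coord


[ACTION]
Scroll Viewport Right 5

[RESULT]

                                      
                                      
                                      
             ┏━━━━━━━━━━━━━━━━━━━━━┓━━
             ┃ DialogModal         ┃  
             ┠─────────────────────┨──
             ┃Data processing maint┃  
             ┃The framework monitor┃  
 ┏━━━━━━━━━━━┃The process monitors ┃━━
 ┃ CalendarWi┃The architecture vali┃  
 ┠───────────┃The framework manages┃──
 ┃           ┃Th┌───────────────┐oc┃  
 ┃Mo Tu We Th┃Th│Update Availabl│pl┃  
 ┃ 1  2  3  4┃Th│Unsaved changes│ m┃  
 ┃ 8  9 10 11┃Th│      [OK]     │ze┃  
 ┃15 16 17 18┃Da└───────────────┘ce┃  
 ┃22 23* 24 2┃The pipeline transfor┃  
 ┃29 30 31   ┃The process transform┃  
 ┃           ┃The framework coordin┃  


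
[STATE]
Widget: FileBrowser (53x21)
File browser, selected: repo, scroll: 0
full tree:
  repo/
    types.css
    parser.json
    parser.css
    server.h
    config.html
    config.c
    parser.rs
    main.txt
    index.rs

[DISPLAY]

> [-] repo/                                          
    types.css                                        
    parser.json                                      
    parser.css                                       
    server.h                                         
    config.html                                      
    config.c                                         
    parser.rs                                        
    main.txt                                         
    index.rs                                         
                                                     
                                                     
                                                     
                                                     
                                                     
                                                     
                                                     
                                                     
                                                     
                                                     
                                                     


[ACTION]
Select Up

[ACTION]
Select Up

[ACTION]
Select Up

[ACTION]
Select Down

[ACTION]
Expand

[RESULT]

  [-] repo/                                          
  > types.css                                        
    parser.json                                      
    parser.css                                       
    server.h                                         
    config.html                                      
    config.c                                         
    parser.rs                                        
    main.txt                                         
    index.rs                                         
                                                     
                                                     
                                                     
                                                     
                                                     
                                                     
                                                     
                                                     
                                                     
                                                     
                                                     


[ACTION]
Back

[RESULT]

> [+] repo/                                          
                                                     
                                                     
                                                     
                                                     
                                                     
                                                     
                                                     
                                                     
                                                     
                                                     
                                                     
                                                     
                                                     
                                                     
                                                     
                                                     
                                                     
                                                     
                                                     
                                                     
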